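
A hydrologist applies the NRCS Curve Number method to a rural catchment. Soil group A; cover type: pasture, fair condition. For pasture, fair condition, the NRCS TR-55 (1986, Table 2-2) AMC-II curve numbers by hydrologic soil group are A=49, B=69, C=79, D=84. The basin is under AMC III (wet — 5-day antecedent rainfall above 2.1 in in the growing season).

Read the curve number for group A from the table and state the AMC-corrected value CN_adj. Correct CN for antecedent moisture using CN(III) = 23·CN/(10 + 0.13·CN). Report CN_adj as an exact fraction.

CN_adj = 112700/1637 ≈ 68.845

NRCS table: pasture, fair condition, soil group A → CN(II) = 49
Adjust CN=49 to AMC III: 23·49/(10 + 0.13·49) → 1127 ÷ (1637/100) = 112700/1637 ≈ 68.845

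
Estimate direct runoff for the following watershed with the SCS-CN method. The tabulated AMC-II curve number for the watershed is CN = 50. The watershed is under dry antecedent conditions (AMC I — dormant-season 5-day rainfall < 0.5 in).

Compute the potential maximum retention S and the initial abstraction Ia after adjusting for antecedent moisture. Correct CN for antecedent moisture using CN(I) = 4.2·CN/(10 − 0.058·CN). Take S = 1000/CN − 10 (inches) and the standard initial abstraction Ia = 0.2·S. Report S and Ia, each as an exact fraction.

S = 500/21 in ≈ 23.810 in; Ia = 100/21 in ≈ 4.762 in

Dry (AMC I): CN(I) = 4.2·50/(10 − 0.058·50) = 210/(71/10) = 2100/71 ≈ 29.577
Max retention: S = 1000/(2100/71) − 10 = 500/21 in (≈ 23.810 in)
Ia = 0.2·(500/21) = 100/21 in ≈ 4.762 in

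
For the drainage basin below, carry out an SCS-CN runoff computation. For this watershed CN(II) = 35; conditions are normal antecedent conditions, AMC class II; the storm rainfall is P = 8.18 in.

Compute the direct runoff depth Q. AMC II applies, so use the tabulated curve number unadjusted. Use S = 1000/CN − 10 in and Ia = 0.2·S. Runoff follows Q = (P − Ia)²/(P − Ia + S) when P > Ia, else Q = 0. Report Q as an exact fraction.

Q = 2442969/2822050 in ≈ 0.866 in

CN(II) = 35; AMC II needs no correction.
S = 1000/35 − 10 = 130/7 in ≈ 18.571 in
Initial abstraction Ia = S/5 = (130/7)/5 = 26/7 ≈ 3.714 in
Excess rainfall: 8.180 − 3.714 = 4.466 in; P > Ia so Q > 0
Q: (1563/350)² ÷ (8063/350) = 2442969/2822050 in (≈ 0.866 in)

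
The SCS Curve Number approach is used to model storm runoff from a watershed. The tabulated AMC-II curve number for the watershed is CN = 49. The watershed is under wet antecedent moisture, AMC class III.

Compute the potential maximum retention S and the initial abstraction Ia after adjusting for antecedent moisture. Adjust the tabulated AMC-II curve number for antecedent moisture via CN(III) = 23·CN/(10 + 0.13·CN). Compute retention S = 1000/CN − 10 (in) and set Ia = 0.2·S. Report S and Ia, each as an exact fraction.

S = 5100/1127 in ≈ 4.525 in; Ia = 1020/1127 in ≈ 0.905 in

Wet (AMC III): CN(III) = 23·49/(10 + 0.13·49) = 1127/(1637/100) = 112700/1637 ≈ 68.845
Retention S: 1000/CN − 10 with CN=68.845 → S = 5100/1127 ≈ 4.525 in
Initial abstraction Ia = S/5 = (5100/1127)/5 = 1020/1127 ≈ 0.905 in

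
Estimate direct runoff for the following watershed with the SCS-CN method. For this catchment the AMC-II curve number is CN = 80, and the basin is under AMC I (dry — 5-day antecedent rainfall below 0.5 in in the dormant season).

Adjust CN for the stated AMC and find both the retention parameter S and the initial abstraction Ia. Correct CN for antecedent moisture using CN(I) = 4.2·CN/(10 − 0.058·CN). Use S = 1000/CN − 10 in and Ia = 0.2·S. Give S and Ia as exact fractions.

S = 125/21 in ≈ 5.952 in; Ia = 25/21 in ≈ 1.190 in

CN(I) from CN(II)=80: (4.2·80)/(10 − 0.058·80) = 4200/67 ≈ 62.687
S = 1000/(4200/67) − 10 = 125/21 in ≈ 5.952 in
Ia = 0.2·(125/21) = 25/21 in ≈ 1.190 in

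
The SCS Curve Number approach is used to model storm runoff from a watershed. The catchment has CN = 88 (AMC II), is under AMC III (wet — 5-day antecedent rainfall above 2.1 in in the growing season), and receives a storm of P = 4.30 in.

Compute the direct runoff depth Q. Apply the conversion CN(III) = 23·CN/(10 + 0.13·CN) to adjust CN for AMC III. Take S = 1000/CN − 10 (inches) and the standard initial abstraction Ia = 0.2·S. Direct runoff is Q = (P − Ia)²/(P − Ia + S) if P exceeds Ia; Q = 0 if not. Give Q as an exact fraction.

Adjust CN=88 to AMC III: 23·88/(10 + 0.13·88) → 2024 ÷ (536/25) = 6325/67 ≈ 94.403
Retention S: 1000/CN − 10 with CN=94.403 → S = 150/253 ≈ 0.593 in
Ia = 0.2·(150/253) = 30/253 in ≈ 0.119 in
P − Ia = 4.300 − 0.119 = 10579/2530 ≈ 4.181 in (> 0, runoff occurs)
Q = (10579/2530)²/((10579/2530) + 150/253) = (111915241/6400900)/(12079/2530) = 111915241/30559870 in ≈ 3.662 in

Q = 111915241/30559870 in ≈ 3.662 in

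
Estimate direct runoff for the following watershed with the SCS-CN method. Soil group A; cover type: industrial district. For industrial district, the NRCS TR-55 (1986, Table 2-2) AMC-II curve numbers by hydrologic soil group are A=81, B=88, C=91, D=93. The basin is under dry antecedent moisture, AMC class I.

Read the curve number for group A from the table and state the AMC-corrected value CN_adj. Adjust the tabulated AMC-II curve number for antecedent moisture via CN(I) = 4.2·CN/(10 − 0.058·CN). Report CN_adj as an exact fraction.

NRCS table: industrial district, soil group A → CN(II) = 81
CN(I) from CN(II)=81: (4.2·81)/(10 − 0.058·81) = 170100/2651 ≈ 64.164

CN_adj = 170100/2651 ≈ 64.164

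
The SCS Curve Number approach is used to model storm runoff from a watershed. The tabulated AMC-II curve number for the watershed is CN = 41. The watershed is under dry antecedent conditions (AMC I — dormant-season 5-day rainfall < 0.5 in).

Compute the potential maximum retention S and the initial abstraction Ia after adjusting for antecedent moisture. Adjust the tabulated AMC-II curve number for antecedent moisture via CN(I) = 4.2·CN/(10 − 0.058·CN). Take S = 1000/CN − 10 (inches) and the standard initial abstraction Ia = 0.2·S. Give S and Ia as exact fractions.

Dry (AMC I): CN(I) = 4.2·41/(10 − 0.058·41) = (861/5)/(3811/500) = 86100/3811 ≈ 22.592
Retention S: 1000/CN − 10 with CN=22.592 → S = 29500/861 ≈ 34.262 in
Ia = 0.2S: 0.2·34.262 = 6.852 in (exactly 5900/861)

S = 29500/861 in ≈ 34.262 in; Ia = 5900/861 in ≈ 6.852 in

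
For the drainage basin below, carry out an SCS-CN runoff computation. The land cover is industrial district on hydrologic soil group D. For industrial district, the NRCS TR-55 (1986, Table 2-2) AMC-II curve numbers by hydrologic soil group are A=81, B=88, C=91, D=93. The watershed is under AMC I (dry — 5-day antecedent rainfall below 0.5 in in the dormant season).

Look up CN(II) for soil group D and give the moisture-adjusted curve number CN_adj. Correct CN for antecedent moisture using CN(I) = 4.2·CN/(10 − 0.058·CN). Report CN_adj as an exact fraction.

NRCS table: industrial district, soil group D → CN(II) = 93
Dry (AMC I): CN(I) = 4.2·93/(10 − 0.058·93) = (1953/5)/(2303/500) = 27900/329 ≈ 84.802

CN_adj = 27900/329 ≈ 84.802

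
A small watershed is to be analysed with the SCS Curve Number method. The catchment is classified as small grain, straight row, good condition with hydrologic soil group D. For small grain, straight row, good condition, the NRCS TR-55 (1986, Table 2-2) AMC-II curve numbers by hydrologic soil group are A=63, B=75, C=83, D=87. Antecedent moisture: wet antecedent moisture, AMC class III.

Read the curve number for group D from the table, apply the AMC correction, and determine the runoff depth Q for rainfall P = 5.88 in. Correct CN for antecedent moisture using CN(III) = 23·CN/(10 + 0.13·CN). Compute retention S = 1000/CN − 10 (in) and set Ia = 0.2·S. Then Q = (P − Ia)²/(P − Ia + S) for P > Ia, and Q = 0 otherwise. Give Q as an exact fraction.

Q = 82740796609/16015353675 in ≈ 5.166 in

NRCS table: small grain, straight row, good condition, soil group D → CN(II) = 87
Wet (AMC III): CN(III) = 23·87/(10 + 0.13·87) = 2001/(2131/100) = 200100/2131 ≈ 93.900
S = 1000/(200100/2131) − 10 = 1300/2001 in ≈ 0.650 in
Initial abstraction Ia = S/5 = (1300/2001)/5 = 260/2001 ≈ 0.130 in
Excess rainfall: 5.880 − 0.130 = 5.750 in; P > Ia so Q > 0
Q = (287647/50025)²/((287647/50025) + 1300/2001) = (82740796609/2502500625)/(320147/50025) = 82740796609/16015353675 in ≈ 5.166 in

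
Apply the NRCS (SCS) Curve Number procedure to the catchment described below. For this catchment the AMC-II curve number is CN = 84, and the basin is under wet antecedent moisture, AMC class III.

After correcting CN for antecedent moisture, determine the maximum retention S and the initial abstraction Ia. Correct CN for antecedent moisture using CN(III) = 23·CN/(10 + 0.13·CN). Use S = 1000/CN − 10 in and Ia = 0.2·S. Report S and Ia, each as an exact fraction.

CN(III) from CN(II)=84: (23·84)/(10 + 0.13·84) = 48300/523 ≈ 92.352
Retention S: 1000/CN − 10 with CN=92.352 → S = 400/483 ≈ 0.828 in
Ia = 0.2·(400/483) = 80/483 in ≈ 0.166 in

S = 400/483 in ≈ 0.828 in; Ia = 80/483 in ≈ 0.166 in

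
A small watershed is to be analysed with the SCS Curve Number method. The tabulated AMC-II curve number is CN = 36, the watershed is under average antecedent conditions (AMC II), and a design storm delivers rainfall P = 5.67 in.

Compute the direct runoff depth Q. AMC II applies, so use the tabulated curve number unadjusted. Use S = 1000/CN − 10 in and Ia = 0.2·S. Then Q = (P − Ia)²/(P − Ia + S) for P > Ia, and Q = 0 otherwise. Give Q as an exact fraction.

AMC II — tabulated CN = 36 applies directly.
Max retention: S = 1000/36 − 10 = 160/9 in (≈ 17.778 in)
Initial abstraction Ia = S/5 = (160/9)/5 = 32/9 ≈ 3.556 in
P − Ia = 5.670 − 3.556 = 1903/900 ≈ 2.114 in (> 0, runoff occurs)
Q = (1903/900)²/((1903/900) + 160/9) = (3621409/810000)/(17903/900) = 3621409/16112700 in ≈ 0.225 in

Q = 3621409/16112700 in ≈ 0.225 in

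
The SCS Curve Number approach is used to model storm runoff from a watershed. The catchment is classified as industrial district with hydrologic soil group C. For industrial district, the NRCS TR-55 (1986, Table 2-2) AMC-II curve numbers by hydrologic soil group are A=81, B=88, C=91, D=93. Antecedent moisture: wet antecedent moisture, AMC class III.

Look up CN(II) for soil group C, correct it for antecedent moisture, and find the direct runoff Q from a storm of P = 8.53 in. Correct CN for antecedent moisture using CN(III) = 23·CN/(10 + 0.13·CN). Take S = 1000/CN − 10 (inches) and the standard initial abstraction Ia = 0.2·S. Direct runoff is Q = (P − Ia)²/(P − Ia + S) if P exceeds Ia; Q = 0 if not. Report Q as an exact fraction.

Q = 3123451794241/388738959700 in ≈ 8.035 in

NRCS table: industrial district, soil group C → CN(II) = 91
Wet (AMC III): CN(III) = 23·91/(10 + 0.13·91) = 2093/(2183/100) = 209300/2183 ≈ 95.877
Max retention: S = 1000/(209300/2183) − 10 = 900/2093 in (≈ 0.430 in)
Initial abstraction Ia = S/5 = (900/2093)/5 = 180/2093 ≈ 0.086 in
P − Ia = 8.530 − 0.086 = 1767329/209300 ≈ 8.444 in (> 0, runoff occurs)
Q = (1767329/209300)²/((1767329/209300) + 900/2093) = (3123451794241/43806490000)/(1857329/209300) = 3123451794241/388738959700 in ≈ 8.035 in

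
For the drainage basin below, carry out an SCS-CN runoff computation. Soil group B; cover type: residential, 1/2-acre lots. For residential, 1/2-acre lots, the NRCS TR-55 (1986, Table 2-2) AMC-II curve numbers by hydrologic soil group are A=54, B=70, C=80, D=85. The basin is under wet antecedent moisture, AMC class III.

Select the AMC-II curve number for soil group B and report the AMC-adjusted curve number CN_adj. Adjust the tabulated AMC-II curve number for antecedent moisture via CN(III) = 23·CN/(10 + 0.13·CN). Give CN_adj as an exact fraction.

NRCS table: residential, 1/2-acre lots, soil group B → CN(II) = 70
Wet (AMC III): CN(III) = 23·70/(10 + 0.13·70) = 1610/(191/10) = 16100/191 ≈ 84.293

CN_adj = 16100/191 ≈ 84.293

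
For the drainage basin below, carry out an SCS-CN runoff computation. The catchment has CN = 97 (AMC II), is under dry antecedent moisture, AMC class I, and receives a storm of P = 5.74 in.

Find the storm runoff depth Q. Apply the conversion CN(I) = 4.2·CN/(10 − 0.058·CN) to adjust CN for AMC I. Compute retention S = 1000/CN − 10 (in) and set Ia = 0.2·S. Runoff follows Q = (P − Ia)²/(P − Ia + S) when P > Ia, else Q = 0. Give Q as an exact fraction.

Dry (AMC I): CN(I) = 4.2·97/(10 − 0.058·97) = (2037/5)/(2187/500) = 67900/729 ≈ 93.141
S = 1000/(67900/729) − 10 = 500/679 in ≈ 0.736 in
Ia = 0.2S: 0.2·0.736 = 0.147 in (exactly 100/679)
Since P=5.740 > Ia=0.147: effective rainfall P−Ia = 189873/33950 in
Q: (189873/33950)² ÷ (214873/33950) = 36051756129/7294938350 in (≈ 4.942 in)

Q = 36051756129/7294938350 in ≈ 4.942 in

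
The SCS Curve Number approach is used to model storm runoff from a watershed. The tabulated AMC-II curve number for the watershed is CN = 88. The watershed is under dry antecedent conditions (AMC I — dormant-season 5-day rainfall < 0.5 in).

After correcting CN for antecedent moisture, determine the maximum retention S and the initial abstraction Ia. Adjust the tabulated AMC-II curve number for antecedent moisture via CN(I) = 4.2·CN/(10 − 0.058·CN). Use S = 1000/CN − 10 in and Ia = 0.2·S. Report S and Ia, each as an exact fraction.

S = 250/77 in ≈ 3.247 in; Ia = 50/77 in ≈ 0.649 in

CN(I) from CN(II)=88: (4.2·88)/(10 − 0.058·88) = 3850/51 ≈ 75.490
Max retention: S = 1000/(3850/51) − 10 = 250/77 in (≈ 3.247 in)
Ia = 0.2·(250/77) = 50/77 in ≈ 0.649 in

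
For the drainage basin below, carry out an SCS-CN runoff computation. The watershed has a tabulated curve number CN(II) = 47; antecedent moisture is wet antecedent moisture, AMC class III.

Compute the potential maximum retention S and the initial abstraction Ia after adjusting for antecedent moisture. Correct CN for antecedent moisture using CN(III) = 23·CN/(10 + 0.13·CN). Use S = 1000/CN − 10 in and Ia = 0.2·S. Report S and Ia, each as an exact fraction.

S = 5300/1081 in ≈ 4.903 in; Ia = 1060/1081 in ≈ 0.981 in

CN(III) from CN(II)=47: (23·47)/(10 + 0.13·47) = 108100/1611 ≈ 67.101
Max retention: S = 1000/(108100/1611) − 10 = 5300/1081 in (≈ 4.903 in)
Ia = 0.2S: 0.2·4.903 = 0.981 in (exactly 1060/1081)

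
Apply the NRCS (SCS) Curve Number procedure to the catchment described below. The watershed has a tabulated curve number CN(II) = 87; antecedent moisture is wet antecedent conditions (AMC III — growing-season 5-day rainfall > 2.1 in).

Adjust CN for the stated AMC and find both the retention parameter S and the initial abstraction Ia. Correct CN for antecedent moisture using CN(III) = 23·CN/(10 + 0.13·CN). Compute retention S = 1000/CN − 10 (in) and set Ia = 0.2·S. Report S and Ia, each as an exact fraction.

S = 1300/2001 in ≈ 0.650 in; Ia = 260/2001 in ≈ 0.130 in

CN(III) from CN(II)=87: (23·87)/(10 + 0.13·87) = 200100/2131 ≈ 93.900
S = 1000/(200100/2131) − 10 = 1300/2001 in ≈ 0.650 in
Initial abstraction Ia = S/5 = (1300/2001)/5 = 260/2001 ≈ 0.130 in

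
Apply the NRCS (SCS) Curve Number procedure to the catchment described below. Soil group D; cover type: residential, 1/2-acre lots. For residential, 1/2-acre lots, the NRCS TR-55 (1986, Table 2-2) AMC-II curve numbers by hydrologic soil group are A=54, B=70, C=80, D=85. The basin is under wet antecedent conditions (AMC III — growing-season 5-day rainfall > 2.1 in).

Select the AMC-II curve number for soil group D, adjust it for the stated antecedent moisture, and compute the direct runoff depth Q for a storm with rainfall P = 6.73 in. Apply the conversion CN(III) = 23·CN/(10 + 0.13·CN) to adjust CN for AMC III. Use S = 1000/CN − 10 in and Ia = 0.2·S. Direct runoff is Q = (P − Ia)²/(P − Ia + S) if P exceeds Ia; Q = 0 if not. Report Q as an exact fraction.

NRCS table: residential, 1/2-acre lots, soil group D → CN(II) = 85
Wet (AMC III): CN(III) = 23·85/(10 + 0.13·85) = 1955/(421/20) = 39100/421 ≈ 92.874
Max retention: S = 1000/(39100/421) − 10 = 300/391 in (≈ 0.767 in)
Ia = 0.2·(300/391) = 60/391 in ≈ 0.153 in
Since P=6.730 > Ia=0.153: effective rainfall P−Ia = 257143/39100 in
Runoff Q = (P−Ia)²/(P−Ia+S) = (6.577)²/(6.577+0.767) = 66122522449/11227291300 ≈ 5.889 in

Q = 66122522449/11227291300 in ≈ 5.889 in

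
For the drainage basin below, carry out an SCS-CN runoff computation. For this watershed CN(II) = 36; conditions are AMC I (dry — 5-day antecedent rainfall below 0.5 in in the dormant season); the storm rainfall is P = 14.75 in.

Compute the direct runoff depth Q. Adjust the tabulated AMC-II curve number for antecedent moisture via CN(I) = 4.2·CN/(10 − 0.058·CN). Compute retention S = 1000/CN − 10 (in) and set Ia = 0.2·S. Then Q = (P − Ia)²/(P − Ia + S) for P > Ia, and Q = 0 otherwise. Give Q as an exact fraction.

Adjust CN=36 to AMC I: 4.2·36/(10 − 0.058·36) → (756/5) ÷ (989/125) = 18900/989 ≈ 19.110
Retention S: 1000/CN − 10 with CN=19.110 → S = 8000/189 ≈ 42.328 in
Ia = 0.2S: 0.2·42.328 = 8.466 in (exactly 1600/189)
Excess rainfall: 14.750 − 8.466 = 6.284 in; P > Ia so Q > 0
Q = (4751/756)²/((4751/756) + 8000/189) = (22572001/571536)/(36751/756) = 22572001/27783756 in ≈ 0.812 in

Q = 22572001/27783756 in ≈ 0.812 in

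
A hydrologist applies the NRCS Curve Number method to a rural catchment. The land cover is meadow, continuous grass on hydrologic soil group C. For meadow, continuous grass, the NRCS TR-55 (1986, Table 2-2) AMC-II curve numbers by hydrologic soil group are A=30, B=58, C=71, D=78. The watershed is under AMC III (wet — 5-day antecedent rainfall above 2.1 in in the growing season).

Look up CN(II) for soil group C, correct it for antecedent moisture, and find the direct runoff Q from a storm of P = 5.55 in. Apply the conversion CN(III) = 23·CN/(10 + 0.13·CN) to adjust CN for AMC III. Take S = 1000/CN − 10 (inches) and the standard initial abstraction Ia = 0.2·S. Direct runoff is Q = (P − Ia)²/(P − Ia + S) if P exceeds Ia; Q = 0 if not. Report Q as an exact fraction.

Q = 28785533569/7435473580 in ≈ 3.871 in

NRCS table: meadow, continuous grass, soil group C → CN(II) = 71
CN(III) from CN(II)=71: (23·71)/(10 + 0.13·71) = 163300/1923 ≈ 84.919
Max retention: S = 1000/(163300/1923) − 10 = 2900/1633 in (≈ 1.776 in)
Ia = 0.2S: 0.2·1.776 = 0.355 in (exactly 580/1633)
P − Ia = 5.550 − 0.355 = 169663/32660 ≈ 5.195 in (> 0, runoff occurs)
Q = (169663/32660)²/((169663/32660) + 2900/1633) = (28785533569/1066675600)/(227663/32660) = 28785533569/7435473580 in ≈ 3.871 in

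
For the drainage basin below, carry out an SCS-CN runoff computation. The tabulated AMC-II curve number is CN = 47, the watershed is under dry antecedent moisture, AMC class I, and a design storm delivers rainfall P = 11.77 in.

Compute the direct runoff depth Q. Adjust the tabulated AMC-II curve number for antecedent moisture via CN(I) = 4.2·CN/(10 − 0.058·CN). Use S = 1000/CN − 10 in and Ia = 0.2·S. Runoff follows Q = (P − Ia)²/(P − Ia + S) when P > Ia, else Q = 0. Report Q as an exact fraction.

Adjust CN=47 to AMC I: 4.2·47/(10 − 0.058·47) → (987/5) ÷ (3637/500) = 98700/3637 ≈ 27.138
Retention S: 1000/CN − 10 with CN=27.138 → S = 26500/987 ≈ 26.849 in
Ia = 0.2·(26500/987) = 5300/987 in ≈ 5.370 in
Since P=11.770 > Ia=5.370: effective rainfall P−Ia = 631699/98700 in
Runoff Q = (P−Ia)²/(P−Ia+S) = (6.400)²/(6.400+26.849) = 399043626601/323903691300 ≈ 1.232 in

Q = 399043626601/323903691300 in ≈ 1.232 in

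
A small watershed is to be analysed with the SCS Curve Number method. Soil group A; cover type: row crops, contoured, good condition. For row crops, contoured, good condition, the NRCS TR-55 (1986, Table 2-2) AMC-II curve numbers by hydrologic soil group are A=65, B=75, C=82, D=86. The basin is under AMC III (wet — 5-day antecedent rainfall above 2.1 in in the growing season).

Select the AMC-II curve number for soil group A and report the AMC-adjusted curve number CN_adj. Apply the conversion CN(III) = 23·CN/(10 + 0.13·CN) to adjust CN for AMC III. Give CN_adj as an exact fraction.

NRCS table: row crops, contoured, good condition, soil group A → CN(II) = 65
Adjust CN=65 to AMC III: 23·65/(10 + 0.13·65) → 1495 ÷ (369/20) = 29900/369 ≈ 81.030

CN_adj = 29900/369 ≈ 81.030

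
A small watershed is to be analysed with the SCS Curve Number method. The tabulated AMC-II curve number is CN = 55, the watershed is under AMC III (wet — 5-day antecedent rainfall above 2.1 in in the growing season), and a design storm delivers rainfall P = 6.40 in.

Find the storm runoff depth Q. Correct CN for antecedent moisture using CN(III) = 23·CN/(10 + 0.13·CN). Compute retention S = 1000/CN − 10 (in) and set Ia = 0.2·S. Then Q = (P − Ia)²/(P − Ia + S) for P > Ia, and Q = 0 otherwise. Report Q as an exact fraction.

Q = 3236401/924715 in ≈ 3.500 in

CN(III) from CN(II)=55: (23·55)/(10 + 0.13·55) = 25300/343 ≈ 73.761
Max retention: S = 1000/(25300/343) − 10 = 900/253 in (≈ 3.557 in)
Ia = 0.2·(900/253) = 180/253 in ≈ 0.711 in
P − Ia = 6.400 − 0.711 = 7196/1265 ≈ 5.689 in (> 0, runoff occurs)
Q = (7196/1265)²/((7196/1265) + 900/253) = (51782416/1600225)/(11696/1265) = 3236401/924715 in ≈ 3.500 in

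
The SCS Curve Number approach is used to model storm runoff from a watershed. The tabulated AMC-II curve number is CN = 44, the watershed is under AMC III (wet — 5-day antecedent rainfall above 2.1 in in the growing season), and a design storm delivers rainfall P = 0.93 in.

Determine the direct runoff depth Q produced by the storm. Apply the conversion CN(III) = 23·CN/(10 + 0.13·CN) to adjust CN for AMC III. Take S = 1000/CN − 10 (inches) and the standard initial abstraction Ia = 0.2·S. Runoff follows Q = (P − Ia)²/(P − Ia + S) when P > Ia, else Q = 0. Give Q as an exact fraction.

Q = 0 in ≈ 0.000 in

Adjust CN=44 to AMC III: 23·44/(10 + 0.13·44) → 1012 ÷ (393/25) = 25300/393 ≈ 64.377
Retention S: 1000/CN − 10 with CN=64.377 → S = 1400/253 ≈ 5.534 in
Ia = 0.2·(1400/253) = 280/253 in ≈ 1.107 in
P = 0.930 ≤ Ia = 1.107 in: entire storm abstracted, Q = 0.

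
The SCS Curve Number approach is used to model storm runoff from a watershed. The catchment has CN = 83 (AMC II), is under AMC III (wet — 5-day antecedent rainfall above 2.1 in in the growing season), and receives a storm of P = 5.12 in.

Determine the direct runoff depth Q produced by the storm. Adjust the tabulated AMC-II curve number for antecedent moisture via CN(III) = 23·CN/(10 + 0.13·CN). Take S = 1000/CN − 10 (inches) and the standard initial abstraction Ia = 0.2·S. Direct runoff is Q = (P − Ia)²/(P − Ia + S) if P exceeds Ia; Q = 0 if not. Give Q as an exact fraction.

Q = 3476635369/830271825 in ≈ 4.187 in

CN(III) from CN(II)=83: (23·83)/(10 + 0.13·83) = 190900/2079 ≈ 91.823
Retention S: 1000/CN − 10 with CN=91.823 → S = 1700/1909 ≈ 0.891 in
Ia = 0.2·(1700/1909) = 340/1909 in ≈ 0.178 in
Excess rainfall: 5.120 − 0.178 = 4.942 in; P > Ia so Q > 0
Q: (235852/47725)² ÷ (278352/47725) = 3476635369/830271825 in (≈ 4.187 in)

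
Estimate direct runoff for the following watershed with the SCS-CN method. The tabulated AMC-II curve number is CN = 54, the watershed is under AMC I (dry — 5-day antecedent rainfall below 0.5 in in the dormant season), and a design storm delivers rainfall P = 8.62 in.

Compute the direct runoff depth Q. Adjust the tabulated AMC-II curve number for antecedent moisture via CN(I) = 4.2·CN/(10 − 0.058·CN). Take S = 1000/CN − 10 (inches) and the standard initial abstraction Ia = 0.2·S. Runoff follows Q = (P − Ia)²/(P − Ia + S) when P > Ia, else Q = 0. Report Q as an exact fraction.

Q = 16738408129/19969087950 in ≈ 0.838 in

Adjust CN=54 to AMC I: 4.2·54/(10 − 0.058·54) → (1134/5) ÷ (1717/250) = 56700/1717 ≈ 33.023
Max retention: S = 1000/(56700/1717) − 10 = 11500/567 in (≈ 20.282 in)
Ia = 0.2·(11500/567) = 2300/567 in ≈ 4.056 in
Since P=8.620 > Ia=4.056: effective rainfall P−Ia = 129377/28350 in
Runoff Q = (P−Ia)²/(P−Ia+S) = (4.564)²/(4.564+20.282) = 16738408129/19969087950 ≈ 0.838 in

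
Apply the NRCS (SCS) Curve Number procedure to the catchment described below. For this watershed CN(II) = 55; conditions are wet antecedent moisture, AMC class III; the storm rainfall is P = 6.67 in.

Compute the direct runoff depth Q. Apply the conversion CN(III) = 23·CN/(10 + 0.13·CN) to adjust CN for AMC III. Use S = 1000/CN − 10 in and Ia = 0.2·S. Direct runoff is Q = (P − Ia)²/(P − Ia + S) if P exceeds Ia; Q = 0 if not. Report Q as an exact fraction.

Adjust CN=55 to AMC III: 23·55/(10 + 0.13·55) → 1265 ÷ (343/20) = 25300/343 ≈ 73.761
Retention S: 1000/CN − 10 with CN=73.761 → S = 900/253 ≈ 3.557 in
Ia = 0.2S: 0.2·3.557 = 0.711 in (exactly 180/253)
P − Ia = 6.670 − 0.711 = 150751/25300 ≈ 5.959 in (> 0, runoff occurs)
Q: (150751/25300)² ÷ (240751/25300) = 22725864001/6091000300 in (≈ 3.731 in)

Q = 22725864001/6091000300 in ≈ 3.731 in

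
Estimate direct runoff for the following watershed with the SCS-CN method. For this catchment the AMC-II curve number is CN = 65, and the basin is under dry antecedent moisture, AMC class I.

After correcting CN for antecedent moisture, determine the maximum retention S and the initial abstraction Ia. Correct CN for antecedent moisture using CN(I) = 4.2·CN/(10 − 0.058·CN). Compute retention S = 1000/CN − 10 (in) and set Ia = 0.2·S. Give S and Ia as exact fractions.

Adjust CN=65 to AMC I: 4.2·65/(10 − 0.058·65) → 273 ÷ (623/100) = 3900/89 ≈ 43.820
Max retention: S = 1000/(3900/89) − 10 = 500/39 in (≈ 12.821 in)
Initial abstraction Ia = S/5 = (500/39)/5 = 100/39 ≈ 2.564 in

S = 500/39 in ≈ 12.821 in; Ia = 100/39 in ≈ 2.564 in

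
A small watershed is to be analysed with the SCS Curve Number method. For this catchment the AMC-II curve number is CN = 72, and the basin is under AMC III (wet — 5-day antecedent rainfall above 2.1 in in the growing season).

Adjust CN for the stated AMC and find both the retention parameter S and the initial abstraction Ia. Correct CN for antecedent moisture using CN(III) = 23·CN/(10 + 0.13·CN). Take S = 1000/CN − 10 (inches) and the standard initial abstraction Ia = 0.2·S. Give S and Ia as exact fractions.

S = 350/207 in ≈ 1.691 in; Ia = 70/207 in ≈ 0.338 in

Adjust CN=72 to AMC III: 23·72/(10 + 0.13·72) → 1656 ÷ (484/25) = 10350/121 ≈ 85.537
S = 1000/(10350/121) − 10 = 350/207 in ≈ 1.691 in
Ia = 0.2·(350/207) = 70/207 in ≈ 0.338 in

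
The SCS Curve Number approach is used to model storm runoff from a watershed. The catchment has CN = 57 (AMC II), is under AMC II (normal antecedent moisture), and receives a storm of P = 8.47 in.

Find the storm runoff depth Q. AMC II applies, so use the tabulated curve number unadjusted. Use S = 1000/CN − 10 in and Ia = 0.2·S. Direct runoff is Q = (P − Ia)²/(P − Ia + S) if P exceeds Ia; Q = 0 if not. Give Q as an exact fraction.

Q = 1574423041/471270300 in ≈ 3.341 in

CN(II) = 57; AMC II needs no correction.
S = 1000/57 − 10 = 430/57 in ≈ 7.544 in
Ia = 0.2·(430/57) = 86/57 in ≈ 1.509 in
Since P=8.470 > Ia=1.509: effective rainfall P−Ia = 39679/5700 in
Runoff Q = (P−Ia)²/(P−Ia+S) = (6.961)²/(6.961+7.544) = 1574423041/471270300 ≈ 3.341 in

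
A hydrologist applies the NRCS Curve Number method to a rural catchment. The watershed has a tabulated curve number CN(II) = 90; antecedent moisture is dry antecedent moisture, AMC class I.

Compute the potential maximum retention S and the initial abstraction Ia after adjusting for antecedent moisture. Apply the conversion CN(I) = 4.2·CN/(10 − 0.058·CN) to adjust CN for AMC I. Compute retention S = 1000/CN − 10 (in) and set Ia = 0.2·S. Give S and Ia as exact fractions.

S = 500/189 in ≈ 2.646 in; Ia = 100/189 in ≈ 0.529 in

CN(I) from CN(II)=90: (4.2·90)/(10 − 0.058·90) = 18900/239 ≈ 79.079
Max retention: S = 1000/(18900/239) − 10 = 500/189 in (≈ 2.646 in)
Initial abstraction Ia = S/5 = (500/189)/5 = 100/189 ≈ 0.529 in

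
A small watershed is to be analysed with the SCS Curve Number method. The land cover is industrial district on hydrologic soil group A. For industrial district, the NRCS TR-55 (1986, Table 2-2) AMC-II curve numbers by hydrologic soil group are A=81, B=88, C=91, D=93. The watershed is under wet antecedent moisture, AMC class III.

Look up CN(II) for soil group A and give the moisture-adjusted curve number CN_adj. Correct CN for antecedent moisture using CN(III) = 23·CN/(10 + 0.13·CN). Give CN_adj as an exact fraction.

CN_adj = 186300/2053 ≈ 90.745

NRCS table: industrial district, soil group A → CN(II) = 81
Adjust CN=81 to AMC III: 23·81/(10 + 0.13·81) → 1863 ÷ (2053/100) = 186300/2053 ≈ 90.745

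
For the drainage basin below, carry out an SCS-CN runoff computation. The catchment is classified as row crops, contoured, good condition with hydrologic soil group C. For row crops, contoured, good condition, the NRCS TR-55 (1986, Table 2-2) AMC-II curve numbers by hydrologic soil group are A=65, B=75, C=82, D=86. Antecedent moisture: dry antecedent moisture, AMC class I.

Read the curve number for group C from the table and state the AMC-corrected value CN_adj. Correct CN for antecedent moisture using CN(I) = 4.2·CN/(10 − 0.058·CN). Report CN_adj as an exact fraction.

NRCS table: row crops, contoured, good condition, soil group C → CN(II) = 82
Adjust CN=82 to AMC I: 4.2·82/(10 − 0.058·82) → (1722/5) ÷ (1311/250) = 28700/437 ≈ 65.675

CN_adj = 28700/437 ≈ 65.675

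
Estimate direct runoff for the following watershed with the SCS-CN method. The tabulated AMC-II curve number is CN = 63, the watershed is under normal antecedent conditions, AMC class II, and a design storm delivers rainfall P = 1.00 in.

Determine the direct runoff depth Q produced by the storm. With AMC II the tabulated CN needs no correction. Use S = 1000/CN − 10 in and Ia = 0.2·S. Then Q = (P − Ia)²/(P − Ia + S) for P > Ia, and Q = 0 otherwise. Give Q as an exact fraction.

Q = 0 in ≈ 0.000 in

CN(II) = 63; AMC II needs no correction.
S = 1000/63 − 10 = 370/63 in ≈ 5.873 in
Ia = 0.2S: 0.2·5.873 = 1.175 in (exactly 74/63)
P = 1.000 ≤ Ia = 1.175 in: entire storm abstracted, Q = 0.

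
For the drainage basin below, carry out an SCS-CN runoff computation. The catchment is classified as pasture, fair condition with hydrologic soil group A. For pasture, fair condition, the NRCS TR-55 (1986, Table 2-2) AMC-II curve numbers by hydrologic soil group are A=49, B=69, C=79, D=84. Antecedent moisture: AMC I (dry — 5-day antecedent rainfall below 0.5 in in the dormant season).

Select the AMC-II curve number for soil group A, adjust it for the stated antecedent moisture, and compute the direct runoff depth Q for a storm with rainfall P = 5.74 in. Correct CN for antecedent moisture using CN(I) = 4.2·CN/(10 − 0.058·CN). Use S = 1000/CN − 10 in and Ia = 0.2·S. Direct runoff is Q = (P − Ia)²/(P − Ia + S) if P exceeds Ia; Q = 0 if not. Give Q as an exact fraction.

NRCS table: pasture, fair condition, soil group A → CN(II) = 49
Dry (AMC I): CN(I) = 4.2·49/(10 − 0.058·49) = (1029/5)/(3579/500) = 34300/1193 ≈ 28.751
S = 1000/(34300/1193) − 10 = 8500/343 in ≈ 24.781 in
Ia = 0.2·(8500/343) = 1700/343 in ≈ 4.956 in
Since P=5.740 > Ia=4.956: effective rainfall P−Ia = 13441/17150 in
Q = (13441/17150)²/((13441/17150) + 8500/343) = (180660481/294122500)/(438441/17150) = 180660481/7519263150 in ≈ 0.024 in

Q = 180660481/7519263150 in ≈ 0.024 in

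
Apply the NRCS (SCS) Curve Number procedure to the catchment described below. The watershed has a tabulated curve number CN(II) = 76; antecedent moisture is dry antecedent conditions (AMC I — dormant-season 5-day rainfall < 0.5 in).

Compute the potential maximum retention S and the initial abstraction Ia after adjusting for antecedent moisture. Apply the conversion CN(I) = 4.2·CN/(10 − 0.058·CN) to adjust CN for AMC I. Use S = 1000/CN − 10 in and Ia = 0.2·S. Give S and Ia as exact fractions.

S = 1000/133 in ≈ 7.519 in; Ia = 200/133 in ≈ 1.504 in

Dry (AMC I): CN(I) = 4.2·76/(10 − 0.058·76) = (1596/5)/(699/125) = 13300/233 ≈ 57.082
Max retention: S = 1000/(13300/233) − 10 = 1000/133 in (≈ 7.519 in)
Ia = 0.2·(1000/133) = 200/133 in ≈ 1.504 in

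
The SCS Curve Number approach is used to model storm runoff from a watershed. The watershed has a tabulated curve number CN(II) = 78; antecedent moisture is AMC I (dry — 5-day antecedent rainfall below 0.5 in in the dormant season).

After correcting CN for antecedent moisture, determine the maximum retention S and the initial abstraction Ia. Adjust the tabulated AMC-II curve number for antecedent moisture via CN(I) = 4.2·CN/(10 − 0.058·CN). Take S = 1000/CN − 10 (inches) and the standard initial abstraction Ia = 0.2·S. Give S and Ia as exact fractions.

S = 5500/819 in ≈ 6.716 in; Ia = 1100/819 in ≈ 1.343 in

CN(I) from CN(II)=78: (4.2·78)/(10 − 0.058·78) = 81900/1369 ≈ 59.825
Max retention: S = 1000/(81900/1369) − 10 = 5500/819 in (≈ 6.716 in)
Ia = 0.2S: 0.2·6.716 = 1.343 in (exactly 1100/819)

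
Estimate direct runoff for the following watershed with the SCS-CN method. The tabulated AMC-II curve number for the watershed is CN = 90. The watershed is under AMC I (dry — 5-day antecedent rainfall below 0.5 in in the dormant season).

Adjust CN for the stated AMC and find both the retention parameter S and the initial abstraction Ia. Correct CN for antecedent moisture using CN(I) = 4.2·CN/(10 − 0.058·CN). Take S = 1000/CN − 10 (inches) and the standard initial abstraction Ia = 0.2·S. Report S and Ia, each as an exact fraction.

S = 500/189 in ≈ 2.646 in; Ia = 100/189 in ≈ 0.529 in

Adjust CN=90 to AMC I: 4.2·90/(10 − 0.058·90) → 378 ÷ (239/50) = 18900/239 ≈ 79.079
Retention S: 1000/CN − 10 with CN=79.079 → S = 500/189 ≈ 2.646 in
Ia = 0.2·(500/189) = 100/189 in ≈ 0.529 in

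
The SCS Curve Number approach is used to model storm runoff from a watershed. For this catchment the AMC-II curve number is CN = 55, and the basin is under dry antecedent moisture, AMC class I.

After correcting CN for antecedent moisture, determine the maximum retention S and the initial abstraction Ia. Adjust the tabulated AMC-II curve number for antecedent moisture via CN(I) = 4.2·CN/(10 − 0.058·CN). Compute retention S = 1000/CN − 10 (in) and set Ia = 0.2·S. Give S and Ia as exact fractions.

S = 1500/77 in ≈ 19.481 in; Ia = 300/77 in ≈ 3.896 in

CN(I) from CN(II)=55: (4.2·55)/(10 − 0.058·55) = 7700/227 ≈ 33.921
Retention S: 1000/CN − 10 with CN=33.921 → S = 1500/77 ≈ 19.481 in
Initial abstraction Ia = S/5 = (1500/77)/5 = 300/77 ≈ 3.896 in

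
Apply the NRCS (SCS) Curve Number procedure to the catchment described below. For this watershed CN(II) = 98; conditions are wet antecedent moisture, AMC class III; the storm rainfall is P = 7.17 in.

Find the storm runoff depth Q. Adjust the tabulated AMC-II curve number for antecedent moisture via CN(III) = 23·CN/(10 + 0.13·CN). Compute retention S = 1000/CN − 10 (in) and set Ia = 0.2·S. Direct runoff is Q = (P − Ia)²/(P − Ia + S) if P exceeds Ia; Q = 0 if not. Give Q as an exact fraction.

Q = 649731111481/91969849300 in ≈ 7.065 in

CN(III) from CN(II)=98: (23·98)/(10 + 0.13·98) = 112700/1137 ≈ 99.120
Max retention: S = 1000/(112700/1137) − 10 = 100/1127 in (≈ 0.089 in)
Ia = 0.2·(100/1127) = 20/1127 in ≈ 0.018 in
Excess rainfall: 7.170 − 0.018 = 7.152 in; P > Ia so Q > 0
Runoff Q = (P−Ia)²/(P−Ia+S) = (7.152)²/(7.152+0.089) = 649731111481/91969849300 ≈ 7.065 in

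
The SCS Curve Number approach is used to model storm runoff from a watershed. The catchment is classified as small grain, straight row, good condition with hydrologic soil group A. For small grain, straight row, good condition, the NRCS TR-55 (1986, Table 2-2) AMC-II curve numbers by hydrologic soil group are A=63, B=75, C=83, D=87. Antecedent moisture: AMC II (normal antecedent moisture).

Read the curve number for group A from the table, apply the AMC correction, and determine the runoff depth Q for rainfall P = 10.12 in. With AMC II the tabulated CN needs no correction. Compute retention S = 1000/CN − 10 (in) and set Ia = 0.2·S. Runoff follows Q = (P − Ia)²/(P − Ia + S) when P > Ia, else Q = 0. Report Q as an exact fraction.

NRCS table: small grain, straight row, good condition, soil group A → CN(II) = 63
AMC II — tabulated CN = 63 applies directly.
Retention S: 1000/CN − 10 with CN=63.000 → S = 370/63 ≈ 5.873 in
Ia = 0.2·(370/63) = 74/63 in ≈ 1.175 in
P − Ia = 10.120 − 1.175 = 14089/1575 ≈ 8.945 in (> 0, runoff occurs)
Q = (14089/1575)²/((14089/1575) + 370/63) = (198499921/2480625)/(23339/1575) = 198499921/36758925 in ≈ 5.400 in

Q = 198499921/36758925 in ≈ 5.400 in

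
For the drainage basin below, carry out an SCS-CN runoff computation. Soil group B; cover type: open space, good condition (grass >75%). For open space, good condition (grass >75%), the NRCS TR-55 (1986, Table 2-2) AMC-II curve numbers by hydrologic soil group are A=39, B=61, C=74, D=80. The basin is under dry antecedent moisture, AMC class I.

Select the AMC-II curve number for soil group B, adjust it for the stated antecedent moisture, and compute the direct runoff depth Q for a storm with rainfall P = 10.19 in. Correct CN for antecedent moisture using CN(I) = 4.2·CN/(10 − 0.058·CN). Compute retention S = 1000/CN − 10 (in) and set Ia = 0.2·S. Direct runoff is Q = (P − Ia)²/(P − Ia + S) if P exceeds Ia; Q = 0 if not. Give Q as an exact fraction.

Q = 93093942769/40783325100 in ≈ 2.283 in

NRCS table: open space, good condition (grass >75%), soil group B → CN(II) = 61
Dry (AMC I): CN(I) = 4.2·61/(10 − 0.058·61) = (1281/5)/(3231/500) = 42700/1077 ≈ 39.647
Retention S: 1000/CN − 10 with CN=39.647 → S = 6500/427 ≈ 15.222 in
Ia = 0.2S: 0.2·15.222 = 3.044 in (exactly 1300/427)
P − Ia = 10.190 − 3.044 = 305113/42700 ≈ 7.146 in (> 0, runoff occurs)
Q = (305113/42700)²/((305113/42700) + 6500/427) = (93093942769/1823290000)/(955113/42700) = 93093942769/40783325100 in ≈ 2.283 in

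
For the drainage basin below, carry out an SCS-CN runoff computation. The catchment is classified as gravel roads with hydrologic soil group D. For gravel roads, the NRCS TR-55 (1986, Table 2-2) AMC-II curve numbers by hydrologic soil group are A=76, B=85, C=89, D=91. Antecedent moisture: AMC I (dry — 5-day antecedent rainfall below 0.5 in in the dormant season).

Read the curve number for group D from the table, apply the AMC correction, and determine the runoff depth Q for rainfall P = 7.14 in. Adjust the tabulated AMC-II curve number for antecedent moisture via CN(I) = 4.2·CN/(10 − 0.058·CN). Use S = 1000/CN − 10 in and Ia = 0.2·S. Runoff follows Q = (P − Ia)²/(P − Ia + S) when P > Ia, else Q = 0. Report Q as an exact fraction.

Q = 15039194427/3051325550 in ≈ 4.929 in

NRCS table: gravel roads, soil group D → CN(II) = 91
Adjust CN=91 to AMC I: 4.2·91/(10 − 0.058·91) → (1911/5) ÷ (2361/500) = 63700/787 ≈ 80.940
Retention S: 1000/CN − 10 with CN=80.940 → S = 1500/637 ≈ 2.355 in
Ia = 0.2S: 0.2·2.355 = 0.471 in (exactly 300/637)
Excess rainfall: 7.140 − 0.471 = 6.669 in; P > Ia so Q > 0
Runoff Q = (P−Ia)²/(P−Ia+S) = (6.669)²/(6.669+2.355) = 15039194427/3051325550 ≈ 4.929 in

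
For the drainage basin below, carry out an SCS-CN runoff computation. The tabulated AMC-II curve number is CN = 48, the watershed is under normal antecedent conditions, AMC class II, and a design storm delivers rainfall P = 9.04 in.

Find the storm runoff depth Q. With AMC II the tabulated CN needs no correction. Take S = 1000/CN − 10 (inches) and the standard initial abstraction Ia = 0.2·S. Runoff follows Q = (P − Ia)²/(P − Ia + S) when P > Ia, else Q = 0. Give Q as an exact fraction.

Average conditions: CN = 48 (no AMC adjustment).
S = 1000/48 − 10 = 65/6 in ≈ 10.833 in
Ia = 0.2·(65/6) = 13/6 in ≈ 2.167 in
Since P=9.040 > Ia=2.167: effective rainfall P−Ia = 1031/150 in
Q: (1031/150)² ÷ (1328/75) = 1062961/398400 in (≈ 2.668 in)

Q = 1062961/398400 in ≈ 2.668 in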